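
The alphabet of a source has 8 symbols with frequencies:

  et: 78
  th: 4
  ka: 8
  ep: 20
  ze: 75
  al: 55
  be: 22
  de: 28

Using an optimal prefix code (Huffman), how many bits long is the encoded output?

756

Merge the two smallest weights repeatedly:
combine th(4), ka(8) → 12
combine 12, ep(20) → 32
combine be(22), de(28) → 50
combine 32, 50 → 82
combine al(55), ze(75) → 130
combine et(78), 82 → 160
combine 130, 160 → 290
Each symbol's bit-cost is frequency × depth; summing gives 756 bits (equivalently 12 + 32 + 50 + 82 + 130 + 160 + 290).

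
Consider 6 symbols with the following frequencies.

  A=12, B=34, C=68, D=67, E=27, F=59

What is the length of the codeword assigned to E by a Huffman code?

Repeatedly merge the two smallest:
combine A(12), E(27) → 39
combine B(34), 39 → 73
combine F(59), D(67) → 126
combine C(68), 73 → 141
combine 126, 141 → 267
E sits 4 levels below the root, so its codeword is 4 bits.

4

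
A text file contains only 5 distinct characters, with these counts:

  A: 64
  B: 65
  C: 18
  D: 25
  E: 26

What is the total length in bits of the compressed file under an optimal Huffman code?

Greedily combine the two least-frequent nodes:
combine C(18), D(25) → 43
combine E(26), 43 → 69
combine A(64), B(65) → 129
combine 69, 129 → 198
Total encoded bits = sum of merged weights = 43 + 69 + 129 + 198 = 439.

439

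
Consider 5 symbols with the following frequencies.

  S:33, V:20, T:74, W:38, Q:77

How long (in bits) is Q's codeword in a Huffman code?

2

Build the tree from the bottom:
combine V(20), S(33) → 53
combine W(38), 53 → 91
combine T(74), Q(77) → 151
combine 91, 151 → 242
Q's leaf is at depth 2, giving a 2-bit codeword.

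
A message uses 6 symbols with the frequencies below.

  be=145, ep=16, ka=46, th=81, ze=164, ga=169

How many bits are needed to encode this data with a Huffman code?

Merge the two smallest weights repeatedly:
combine ep(16), ka(46) → 62
combine 62, th(81) → 143
combine 143, be(145) → 288
combine ze(164), ga(169) → 333
combine 288, 333 → 621
Each symbol's bit-cost is frequency × depth; summing gives 1447 bits (equivalently 62 + 143 + 288 + 333 + 621).

1447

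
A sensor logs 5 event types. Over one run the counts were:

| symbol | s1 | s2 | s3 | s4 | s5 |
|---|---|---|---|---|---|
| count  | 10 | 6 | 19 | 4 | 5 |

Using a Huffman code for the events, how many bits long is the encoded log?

Merge the two smallest weights repeatedly:
combine s4(4), s5(5) → 9
combine s2(6), 9 → 15
combine s1(10), 15 → 25
combine s3(19), 25 → 44
Each symbol's bit-cost is frequency × depth; summing gives 93 bits (equivalently 9 + 15 + 25 + 44).

93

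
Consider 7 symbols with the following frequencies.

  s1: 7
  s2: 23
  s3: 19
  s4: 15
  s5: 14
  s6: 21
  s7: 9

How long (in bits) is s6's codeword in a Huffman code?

2

Huffman merges, smallest pair first:
combine s1(7), s7(9) → 16
combine s5(14), s4(15) → 29
combine 16, s3(19) → 35
combine s6(21), s2(23) → 44
combine 29, 35 → 64
combine 44, 64 → 108
The subtree containing s6 is merged 2 times, so code length = 2.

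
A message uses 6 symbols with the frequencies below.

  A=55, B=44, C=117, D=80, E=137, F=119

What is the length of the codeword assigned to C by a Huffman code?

2

Repeatedly merge the two smallest:
B(44) + A(55) → 99
D(80) + 99 → 179
C(117) + F(119) → 236
E(137) + 179 → 316
236 + 316 → 552
C's leaf is at depth 2, giving a 2-bit codeword.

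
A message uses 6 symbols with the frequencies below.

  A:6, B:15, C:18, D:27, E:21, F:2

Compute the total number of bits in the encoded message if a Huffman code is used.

Greedily combine the two least-frequent nodes:
merge F(2) and A(6): 8
merge 8 and B(15): 23
merge C(18) and E(21): 39
merge 23 and D(27): 50
merge 39 and 50: 89
Each symbol's bit-cost is frequency × depth; summing gives 209 bits (equivalently 8 + 23 + 39 + 50 + 89).

209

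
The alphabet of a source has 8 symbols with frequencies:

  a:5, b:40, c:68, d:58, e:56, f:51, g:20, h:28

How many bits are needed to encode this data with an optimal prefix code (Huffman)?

Greedily combine the two least-frequent nodes:
combine a(5), g(20) → 25
combine 25, h(28) → 53
combine b(40), f(51) → 91
combine 53, e(56) → 109
combine d(58), c(68) → 126
combine 91, 109 → 200
combine 126, 200 → 326
Total encoded bits = sum of merged weights = 25 + 53 + 91 + 109 + 126 + 200 + 326 = 930.

930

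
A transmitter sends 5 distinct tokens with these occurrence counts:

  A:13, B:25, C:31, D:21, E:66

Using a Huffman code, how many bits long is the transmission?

336

Greedily combine the two least-frequent nodes:
merge A(13) and D(21): 34
merge B(25) and C(31): 56
merge 34 and 56: 90
merge E(66) and 90: 156
The encoded length is the sum of every internal node's weight: 34 + 56 + 90 + 156 = 336 bits.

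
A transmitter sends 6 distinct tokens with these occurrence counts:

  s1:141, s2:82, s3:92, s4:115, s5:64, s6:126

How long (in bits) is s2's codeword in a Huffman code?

3

Repeatedly merge the two smallest:
combine s5(64), s2(82) → 146
combine s3(92), s4(115) → 207
combine s6(126), s1(141) → 267
combine 146, 207 → 353
combine 267, 353 → 620
s2 sits 3 levels below the root, so its codeword is 3 bits.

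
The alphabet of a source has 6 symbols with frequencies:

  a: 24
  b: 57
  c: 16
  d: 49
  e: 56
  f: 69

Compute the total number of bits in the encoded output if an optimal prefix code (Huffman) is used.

Greedily combine the two least-frequent nodes:
combine c(16), a(24) → 40
combine 40, d(49) → 89
combine e(56), b(57) → 113
combine f(69), 89 → 158
combine 113, 158 → 271
Each symbol's bit-cost is frequency × depth; summing gives 671 bits (equivalently 40 + 89 + 113 + 158 + 271).

671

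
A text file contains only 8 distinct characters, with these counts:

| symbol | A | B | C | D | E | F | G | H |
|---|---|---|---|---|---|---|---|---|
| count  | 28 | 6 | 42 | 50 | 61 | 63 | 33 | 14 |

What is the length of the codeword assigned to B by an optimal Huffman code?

5

Repeatedly merge the two smallest:
merge B(6) and H(14): 20
merge 20 and A(28): 48
merge G(33) and C(42): 75
merge 48 and D(50): 98
merge E(61) and F(63): 124
merge 75 and 98: 173
merge 124 and 173: 297
B's leaf is at depth 5, giving a 5-bit codeword.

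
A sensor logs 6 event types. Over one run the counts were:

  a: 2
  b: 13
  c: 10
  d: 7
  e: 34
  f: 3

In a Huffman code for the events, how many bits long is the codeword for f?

5

Huffman merges, smallest pair first:
merge a(2) and f(3): 5
merge 5 and d(7): 12
merge c(10) and 12: 22
merge b(13) and 22: 35
merge e(34) and 35: 69
f's leaf is at depth 5, giving a 5-bit codeword.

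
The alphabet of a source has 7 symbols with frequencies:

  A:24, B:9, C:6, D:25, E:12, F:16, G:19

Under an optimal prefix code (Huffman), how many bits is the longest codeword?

Merge the two lowest-weight nodes at each step:
C(6) + B(9) → 15
E(12) + 15 → 27
F(16) + G(19) → 35
A(24) + D(25) → 49
27 + 35 → 62
49 + 62 → 111
The rarest symbols sit at the bottom; the longest codeword is 4 bits.

4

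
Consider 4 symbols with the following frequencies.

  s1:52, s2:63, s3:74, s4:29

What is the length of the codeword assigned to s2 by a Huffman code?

Huffman merges, smallest pair first:
combine s4(29), s1(52) → 81
combine s2(63), s3(74) → 137
combine 81, 137 → 218
s2's leaf is at depth 2, giving a 2-bit codeword.

2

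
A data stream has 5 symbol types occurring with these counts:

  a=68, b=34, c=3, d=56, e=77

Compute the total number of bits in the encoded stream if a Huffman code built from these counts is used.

Greedily combine the two least-frequent nodes:
c(3) + b(34) → 37
37 + d(56) → 93
a(68) + e(77) → 145
93 + 145 → 238
Each symbol's bit-cost is frequency × depth; summing gives 513 bits (equivalently 37 + 93 + 145 + 238).

513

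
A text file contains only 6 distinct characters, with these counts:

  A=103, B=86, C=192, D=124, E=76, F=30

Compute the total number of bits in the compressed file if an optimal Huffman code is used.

Merge the two smallest weights repeatedly:
merge F(30) and E(76): 106
merge B(86) and A(103): 189
merge 106 and D(124): 230
merge 189 and C(192): 381
merge 230 and 381: 611
Total encoded bits = sum of merged weights = 106 + 189 + 230 + 381 + 611 = 1517.

1517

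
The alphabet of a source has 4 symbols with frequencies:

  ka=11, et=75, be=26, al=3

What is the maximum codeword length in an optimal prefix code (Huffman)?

3

Merge the two lowest-weight nodes at each step:
al(3) + ka(11) → 14
14 + be(26) → 40
40 + et(75) → 115
The rarest symbols sit at the bottom; the longest codeword is 3 bits.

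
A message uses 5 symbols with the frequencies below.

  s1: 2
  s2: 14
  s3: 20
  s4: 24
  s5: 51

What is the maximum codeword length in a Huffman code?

Merge the two lowest-weight nodes at each step:
s1(2) + s2(14) → 16
16 + s3(20) → 36
s4(24) + 36 → 60
s5(51) + 60 → 111
Maximum depth reached is 4.

4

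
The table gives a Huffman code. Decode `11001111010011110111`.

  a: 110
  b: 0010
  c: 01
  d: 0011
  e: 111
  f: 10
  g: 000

Read left to right; each codeword is recognised as soon as it completes (prefix code):
  110→a | 01→c | 111→e | 01→c | 0011→d | 110→a | 111→e
Decoded message: acecdae

acecdae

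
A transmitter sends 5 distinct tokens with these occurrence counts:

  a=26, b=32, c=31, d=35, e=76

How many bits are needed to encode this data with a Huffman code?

Build the Huffman tree bottom-up:
combine a(26), c(31) → 57
combine b(32), d(35) → 67
combine 57, 67 → 124
combine e(76), 124 → 200
Total encoded bits = sum of merged weights = 57 + 67 + 124 + 200 = 448.

448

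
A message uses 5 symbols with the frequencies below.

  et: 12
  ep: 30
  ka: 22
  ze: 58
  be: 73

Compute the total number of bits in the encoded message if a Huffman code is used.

Merge the two smallest weights repeatedly:
merge et(12) and ka(22): 34
merge ep(30) and 34: 64
merge ze(58) and 64: 122
merge be(73) and 122: 195
Each symbol's bit-cost is frequency × depth; summing gives 415 bits (equivalently 34 + 64 + 122 + 195).

415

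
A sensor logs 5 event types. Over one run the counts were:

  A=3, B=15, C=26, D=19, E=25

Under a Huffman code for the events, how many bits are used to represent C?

Repeatedly merge the two smallest:
merge A(3) and B(15): 18
merge 18 and D(19): 37
merge E(25) and C(26): 51
merge 37 and 51: 88
The subtree containing C is merged 2 times, so code length = 2.

2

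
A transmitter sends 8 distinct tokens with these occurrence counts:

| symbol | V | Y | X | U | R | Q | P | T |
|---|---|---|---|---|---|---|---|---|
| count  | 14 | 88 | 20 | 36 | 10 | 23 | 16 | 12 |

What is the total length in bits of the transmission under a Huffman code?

Greedily combine the two least-frequent nodes:
merge R(10) and T(12): 22
merge V(14) and P(16): 30
merge X(20) and 22: 42
merge Q(23) and 30: 53
merge U(36) and 42: 78
merge 53 and 78: 131
merge Y(88) and 131: 219
The encoded length is the sum of every internal node's weight: 22 + 30 + 42 + 53 + 78 + 131 + 219 = 575 bits.

575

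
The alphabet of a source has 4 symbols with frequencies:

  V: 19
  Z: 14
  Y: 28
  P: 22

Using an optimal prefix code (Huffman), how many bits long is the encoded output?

Merge the two smallest weights repeatedly:
merge Z(14) and V(19): 33
merge P(22) and Y(28): 50
merge 33 and 50: 83
The encoded length is the sum of every internal node's weight: 33 + 50 + 83 = 166 bits.

166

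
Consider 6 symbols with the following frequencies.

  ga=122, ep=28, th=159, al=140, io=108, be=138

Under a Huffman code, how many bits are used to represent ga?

Build the tree from the bottom:
combine ep(28), io(108) → 136
combine ga(122), 136 → 258
combine be(138), al(140) → 278
combine th(159), 258 → 417
combine 278, 417 → 695
The subtree containing ga is merged 3 times, so code length = 3.

3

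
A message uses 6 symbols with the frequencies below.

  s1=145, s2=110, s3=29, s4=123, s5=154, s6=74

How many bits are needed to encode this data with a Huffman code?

1586

Build the Huffman tree bottom-up:
s3(29) + s6(74) → 103
103 + s2(110) → 213
s4(123) + s1(145) → 268
s5(154) + 213 → 367
268 + 367 → 635
The encoded length is the sum of every internal node's weight: 103 + 213 + 268 + 367 + 635 = 1586 bits.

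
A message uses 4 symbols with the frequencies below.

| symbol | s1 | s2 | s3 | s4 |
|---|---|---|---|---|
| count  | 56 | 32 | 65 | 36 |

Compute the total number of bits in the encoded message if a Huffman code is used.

378

Greedily combine the two least-frequent nodes:
combine s2(32), s4(36) → 68
combine s1(56), s3(65) → 121
combine 68, 121 → 189
Total encoded bits = sum of merged weights = 68 + 121 + 189 = 378.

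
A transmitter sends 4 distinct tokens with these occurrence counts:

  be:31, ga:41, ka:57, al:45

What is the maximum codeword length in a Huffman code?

Merge the two lowest-weight nodes at each step:
combine be(31), ga(41) → 72
combine al(45), ka(57) → 102
combine 72, 102 → 174
The rarest symbols sit at the bottom; the longest codeword is 2 bits.

2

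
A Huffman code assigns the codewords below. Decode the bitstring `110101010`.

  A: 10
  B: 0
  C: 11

CBAAA

Read left to right; each codeword is recognised as soon as it completes (prefix code):
  11→C | 0→B | 10→A | 10→A | 10→A
Decoded message: CBAAA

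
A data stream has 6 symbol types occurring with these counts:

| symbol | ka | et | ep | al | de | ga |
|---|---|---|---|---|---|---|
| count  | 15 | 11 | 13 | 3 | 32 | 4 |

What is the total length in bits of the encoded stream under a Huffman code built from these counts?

Greedily combine the two least-frequent nodes:
combine al(3), ga(4) → 7
combine 7, et(11) → 18
combine ep(13), ka(15) → 28
combine 18, 28 → 46
combine de(32), 46 → 78
Each symbol's bit-cost is frequency × depth; summing gives 177 bits (equivalently 7 + 18 + 28 + 46 + 78).

177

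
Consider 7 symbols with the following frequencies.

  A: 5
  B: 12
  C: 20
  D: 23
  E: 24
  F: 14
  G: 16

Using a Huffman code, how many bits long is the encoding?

Merge the two smallest weights repeatedly:
A(5) + B(12) → 17
F(14) + G(16) → 30
17 + C(20) → 37
D(23) + E(24) → 47
30 + 37 → 67
47 + 67 → 114
Total encoded bits = sum of merged weights = 17 + 30 + 37 + 47 + 67 + 114 = 312.

312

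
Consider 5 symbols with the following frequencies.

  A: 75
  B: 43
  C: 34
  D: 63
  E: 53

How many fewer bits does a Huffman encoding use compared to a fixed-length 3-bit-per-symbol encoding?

Fixed-length: 3 bits × 268 symbols = 804 bits.
Huffman merges:
C(34) + B(43) → 77
E(53) + D(63) → 116
A(75) + 77 → 152
116 + 152 → 268
Huffman total = 77 + 116 + 152 + 268 = 613 bits.
Saving = 804 − 613 = 191 bits.

191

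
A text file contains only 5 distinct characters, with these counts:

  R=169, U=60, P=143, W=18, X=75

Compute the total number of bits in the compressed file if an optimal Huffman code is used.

Greedily combine the two least-frequent nodes:
merge W(18) and U(60): 78
merge X(75) and 78: 153
merge P(143) and 153: 296
merge R(169) and 296: 465
Each symbol's bit-cost is frequency × depth; summing gives 992 bits (equivalently 78 + 153 + 296 + 465).

992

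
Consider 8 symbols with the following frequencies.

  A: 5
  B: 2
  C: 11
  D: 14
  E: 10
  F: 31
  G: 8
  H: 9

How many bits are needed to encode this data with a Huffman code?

Greedily combine the two least-frequent nodes:
B(2) + A(5) → 7
7 + G(8) → 15
H(9) + E(10) → 19
C(11) + D(14) → 25
15 + 19 → 34
25 + F(31) → 56
34 + 56 → 90
Each symbol's bit-cost is frequency × depth; summing gives 246 bits (equivalently 7 + 15 + 19 + 25 + 34 + 56 + 90).

246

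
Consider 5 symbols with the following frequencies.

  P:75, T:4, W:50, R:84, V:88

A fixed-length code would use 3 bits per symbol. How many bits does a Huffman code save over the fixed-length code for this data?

247

Fixed-length: 3 bits × 301 symbols = 903 bits.
Huffman merges:
combine T(4), W(50) → 54
combine 54, P(75) → 129
combine R(84), V(88) → 172
combine 129, 172 → 301
Huffman total = 54 + 129 + 172 + 301 = 656 bits.
Saving = 903 − 656 = 247 bits.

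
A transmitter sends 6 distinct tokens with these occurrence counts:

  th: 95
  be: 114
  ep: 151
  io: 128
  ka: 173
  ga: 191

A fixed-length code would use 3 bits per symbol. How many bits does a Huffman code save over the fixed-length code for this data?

364

Fixed-length: 3 bits × 852 symbols = 2556 bits.
Huffman merges:
combine th(95), be(114) → 209
combine io(128), ep(151) → 279
combine ka(173), ga(191) → 364
combine 209, 279 → 488
combine 364, 488 → 852
Huffman total = 209 + 279 + 364 + 488 + 852 = 2192 bits.
Saving = 2556 − 2192 = 364 bits.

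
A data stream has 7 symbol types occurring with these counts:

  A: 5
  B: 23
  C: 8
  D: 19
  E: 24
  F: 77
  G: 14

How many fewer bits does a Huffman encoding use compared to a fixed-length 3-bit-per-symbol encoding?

114

Fixed-length: 3 bits × 170 symbols = 510 bits.
Huffman merges:
merge A(5) and C(8): 13
merge 13 and G(14): 27
merge D(19) and B(23): 42
merge E(24) and 27: 51
merge 42 and 51: 93
merge F(77) and 93: 170
Huffman total = 13 + 27 + 42 + 51 + 93 + 170 = 396 bits.
Saving = 510 − 396 = 114 bits.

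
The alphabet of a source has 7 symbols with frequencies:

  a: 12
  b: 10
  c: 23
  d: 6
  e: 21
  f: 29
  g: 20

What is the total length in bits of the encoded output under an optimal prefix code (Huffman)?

327

Merge the two smallest weights repeatedly:
combine d(6), b(10) → 16
combine a(12), 16 → 28
combine g(20), e(21) → 41
combine c(23), 28 → 51
combine f(29), 41 → 70
combine 51, 70 → 121
The encoded length is the sum of every internal node's weight: 16 + 28 + 41 + 51 + 70 + 121 = 327 bits.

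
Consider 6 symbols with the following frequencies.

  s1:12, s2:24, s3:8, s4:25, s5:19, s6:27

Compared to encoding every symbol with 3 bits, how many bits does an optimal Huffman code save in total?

Fixed-length: 3 bits × 115 symbols = 345 bits.
Huffman merges:
merge s3(8) and s1(12): 20
merge s5(19) and 20: 39
merge s2(24) and s4(25): 49
merge s6(27) and 39: 66
merge 49 and 66: 115
Huffman total = 20 + 39 + 49 + 66 + 115 = 289 bits.
Saving = 345 − 289 = 56 bits.

56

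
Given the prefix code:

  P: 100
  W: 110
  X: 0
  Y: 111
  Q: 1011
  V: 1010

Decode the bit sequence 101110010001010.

Read left to right; each codeword is recognised as soon as it completes (prefix code):
  1011→Q | 100→P | 100→P | 0→X | 1010→V
Decoded message: QPPXV

QPPXV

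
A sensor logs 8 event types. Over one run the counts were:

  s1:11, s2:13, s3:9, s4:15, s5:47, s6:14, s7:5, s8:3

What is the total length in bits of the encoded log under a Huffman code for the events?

Greedily combine the two least-frequent nodes:
merge s8(3) and s7(5): 8
merge 8 and s3(9): 17
merge s1(11) and s2(13): 24
merge s6(14) and s4(15): 29
merge 17 and 24: 41
merge 29 and 41: 70
merge s5(47) and 70: 117
The encoded length is the sum of every internal node's weight: 8 + 17 + 24 + 29 + 41 + 70 + 117 = 306 bits.

306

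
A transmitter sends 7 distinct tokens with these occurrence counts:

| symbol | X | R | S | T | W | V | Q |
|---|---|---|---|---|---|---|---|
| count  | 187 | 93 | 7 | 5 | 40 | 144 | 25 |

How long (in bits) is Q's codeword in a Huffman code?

Huffman merges, smallest pair first:
T(5) + S(7) → 12
12 + Q(25) → 37
37 + W(40) → 77
77 + R(93) → 170
V(144) + 170 → 314
X(187) + 314 → 501
Q sits 5 levels below the root, so its codeword is 5 bits.

5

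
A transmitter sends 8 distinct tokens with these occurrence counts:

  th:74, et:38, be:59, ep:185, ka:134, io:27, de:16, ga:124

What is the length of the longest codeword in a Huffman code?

5

Merge the two lowest-weight nodes at each step:
de(16) + io(27) → 43
et(38) + 43 → 81
be(59) + th(74) → 133
81 + ga(124) → 205
133 + ka(134) → 267
ep(185) + 205 → 390
267 + 390 → 657
Maximum depth reached is 5.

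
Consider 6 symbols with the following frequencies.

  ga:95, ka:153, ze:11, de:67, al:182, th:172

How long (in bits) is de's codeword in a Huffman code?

4

Build the tree from the bottom:
ze(11) + de(67) → 78
78 + ga(95) → 173
ka(153) + th(172) → 325
173 + al(182) → 355
325 + 355 → 680
de's leaf is at depth 4, giving a 4-bit codeword.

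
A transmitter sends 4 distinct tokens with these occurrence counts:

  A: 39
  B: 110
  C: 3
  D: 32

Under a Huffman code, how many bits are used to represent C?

Repeatedly merge the two smallest:
C(3) + D(32) → 35
35 + A(39) → 74
74 + B(110) → 184
The subtree containing C is merged 3 times, so code length = 3.

3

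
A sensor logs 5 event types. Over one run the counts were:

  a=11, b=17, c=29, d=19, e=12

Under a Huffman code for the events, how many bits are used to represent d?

2

Repeatedly merge the two smallest:
combine a(11), e(12) → 23
combine b(17), d(19) → 36
combine 23, c(29) → 52
combine 36, 52 → 88
d sits 2 levels below the root, so its codeword is 2 bits.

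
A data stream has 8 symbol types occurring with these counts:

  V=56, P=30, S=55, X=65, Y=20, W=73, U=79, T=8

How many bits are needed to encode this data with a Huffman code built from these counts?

1092

Build the Huffman tree bottom-up:
merge T(8) and Y(20): 28
merge 28 and P(30): 58
merge S(55) and V(56): 111
merge 58 and X(65): 123
merge W(73) and U(79): 152
merge 111 and 123: 234
merge 152 and 234: 386
The encoded length is the sum of every internal node's weight: 28 + 58 + 111 + 123 + 152 + 234 + 386 = 1092 bits.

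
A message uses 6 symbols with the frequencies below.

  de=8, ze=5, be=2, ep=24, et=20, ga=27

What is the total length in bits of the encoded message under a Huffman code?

Build the Huffman tree bottom-up:
combine be(2), ze(5) → 7
combine 7, de(8) → 15
combine 15, et(20) → 35
combine ep(24), ga(27) → 51
combine 35, 51 → 86
Each symbol's bit-cost is frequency × depth; summing gives 194 bits (equivalently 7 + 15 + 35 + 51 + 86).

194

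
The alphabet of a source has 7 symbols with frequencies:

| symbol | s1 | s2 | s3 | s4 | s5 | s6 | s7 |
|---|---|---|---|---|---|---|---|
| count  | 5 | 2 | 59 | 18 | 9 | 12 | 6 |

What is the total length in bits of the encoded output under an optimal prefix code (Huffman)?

Merge the two smallest weights repeatedly:
merge s2(2) and s1(5): 7
merge s7(6) and 7: 13
merge s5(9) and s6(12): 21
merge 13 and s4(18): 31
merge 21 and 31: 52
merge 52 and s3(59): 111
Total encoded bits = sum of merged weights = 7 + 13 + 21 + 31 + 52 + 111 = 235.

235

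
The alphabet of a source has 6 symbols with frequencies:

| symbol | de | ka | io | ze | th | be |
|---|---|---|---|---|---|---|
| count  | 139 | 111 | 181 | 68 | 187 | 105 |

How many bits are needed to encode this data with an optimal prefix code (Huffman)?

2005

Greedily combine the two least-frequent nodes:
merge ze(68) and be(105): 173
merge ka(111) and de(139): 250
merge 173 and io(181): 354
merge th(187) and 250: 437
merge 354 and 437: 791
Each symbol's bit-cost is frequency × depth; summing gives 2005 bits (equivalently 173 + 250 + 354 + 437 + 791).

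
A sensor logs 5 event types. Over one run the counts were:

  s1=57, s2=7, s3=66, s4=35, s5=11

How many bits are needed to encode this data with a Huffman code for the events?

357

Greedily combine the two least-frequent nodes:
merge s2(7) and s5(11): 18
merge 18 and s4(35): 53
merge 53 and s1(57): 110
merge s3(66) and 110: 176
The encoded length is the sum of every internal node's weight: 18 + 53 + 110 + 176 = 357 bits.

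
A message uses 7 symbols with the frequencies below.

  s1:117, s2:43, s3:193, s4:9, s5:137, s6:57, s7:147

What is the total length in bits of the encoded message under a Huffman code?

1793

Build the Huffman tree bottom-up:
s4(9) + s2(43) → 52
52 + s6(57) → 109
109 + s1(117) → 226
s5(137) + s7(147) → 284
s3(193) + 226 → 419
284 + 419 → 703
The encoded length is the sum of every internal node's weight: 52 + 109 + 226 + 284 + 419 + 703 = 1793 bits.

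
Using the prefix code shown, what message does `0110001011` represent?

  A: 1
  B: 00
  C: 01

CABCCA

Read left to right; each codeword is recognised as soon as it completes (prefix code):
  01→C | 1→A | 00→B | 01→C | 01→C | 1→A
Decoded message: CABCCA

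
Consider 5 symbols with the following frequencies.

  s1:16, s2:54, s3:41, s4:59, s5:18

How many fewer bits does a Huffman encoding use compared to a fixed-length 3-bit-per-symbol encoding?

154

Fixed-length: 3 bits × 188 symbols = 564 bits.
Huffman merges:
s1(16) + s5(18) → 34
34 + s3(41) → 75
s2(54) + s4(59) → 113
75 + 113 → 188
Huffman total = 34 + 75 + 113 + 188 = 410 bits.
Saving = 564 − 410 = 154 bits.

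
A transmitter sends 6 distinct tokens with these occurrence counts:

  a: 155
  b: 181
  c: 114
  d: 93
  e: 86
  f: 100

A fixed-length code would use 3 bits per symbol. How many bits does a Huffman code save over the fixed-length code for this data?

Fixed-length: 3 bits × 729 symbols = 2187 bits.
Huffman merges:
combine e(86), d(93) → 179
combine f(100), c(114) → 214
combine a(155), 179 → 334
combine b(181), 214 → 395
combine 334, 395 → 729
Huffman total = 179 + 214 + 334 + 395 + 729 = 1851 bits.
Saving = 2187 − 1851 = 336 bits.

336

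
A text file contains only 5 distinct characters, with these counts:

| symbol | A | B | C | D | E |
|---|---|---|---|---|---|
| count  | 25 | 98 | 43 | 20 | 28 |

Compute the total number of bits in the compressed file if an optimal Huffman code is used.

446

Merge the two smallest weights repeatedly:
merge D(20) and A(25): 45
merge E(28) and C(43): 71
merge 45 and 71: 116
merge B(98) and 116: 214
Total encoded bits = sum of merged weights = 45 + 71 + 116 + 214 = 446.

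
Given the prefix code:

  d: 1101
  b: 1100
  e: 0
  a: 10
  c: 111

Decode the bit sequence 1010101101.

aaad

Read left to right; each codeword is recognised as soon as it completes (prefix code):
  10→a | 10→a | 10→a | 1101→d
Decoded message: aaad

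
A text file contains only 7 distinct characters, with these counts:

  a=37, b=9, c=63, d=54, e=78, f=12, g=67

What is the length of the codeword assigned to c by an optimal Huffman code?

Build the tree from the bottom:
b(9) + f(12) → 21
21 + a(37) → 58
d(54) + 58 → 112
c(63) + g(67) → 130
e(78) + 112 → 190
130 + 190 → 320
c sits 2 levels below the root, so its codeword is 2 bits.

2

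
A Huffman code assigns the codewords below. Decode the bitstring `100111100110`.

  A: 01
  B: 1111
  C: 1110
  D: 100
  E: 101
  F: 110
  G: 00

DBGF

Read left to right; each codeword is recognised as soon as it completes (prefix code):
  100→D | 1111→B | 00→G | 110→F
Decoded message: DBGF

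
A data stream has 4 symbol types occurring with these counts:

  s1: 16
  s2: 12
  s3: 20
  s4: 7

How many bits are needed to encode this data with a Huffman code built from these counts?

109

Build the Huffman tree bottom-up:
merge s4(7) and s2(12): 19
merge s1(16) and 19: 35
merge s3(20) and 35: 55
The encoded length is the sum of every internal node's weight: 19 + 35 + 55 = 109 bits.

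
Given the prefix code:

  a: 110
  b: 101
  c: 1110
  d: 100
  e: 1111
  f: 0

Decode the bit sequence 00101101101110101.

ffbbbab

Read left to right; each codeword is recognised as soon as it completes (prefix code):
  0→f | 0→f | 101→b | 101→b | 101→b | 110→a | 101→b
Decoded message: ffbbbab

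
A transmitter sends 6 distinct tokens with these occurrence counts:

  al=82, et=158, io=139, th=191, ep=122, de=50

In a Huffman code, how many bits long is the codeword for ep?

3

Build the tree from the bottom:
de(50) + al(82) → 132
ep(122) + 132 → 254
io(139) + et(158) → 297
th(191) + 254 → 445
297 + 445 → 742
The subtree containing ep is merged 3 times, so code length = 3.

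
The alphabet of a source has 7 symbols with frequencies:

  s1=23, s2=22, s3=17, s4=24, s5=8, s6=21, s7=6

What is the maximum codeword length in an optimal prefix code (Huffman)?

Merge the two lowest-weight nodes at each step:
merge s7(6) and s5(8): 14
merge 14 and s3(17): 31
merge s6(21) and s2(22): 43
merge s1(23) and s4(24): 47
merge 31 and 43: 74
merge 47 and 74: 121
The first pair merged (s7, s5) ends up deepest, at depth 4.

4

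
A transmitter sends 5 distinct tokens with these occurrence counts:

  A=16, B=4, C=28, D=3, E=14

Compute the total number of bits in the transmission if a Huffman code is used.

130

Build the Huffman tree bottom-up:
D(3) + B(4) → 7
7 + E(14) → 21
A(16) + 21 → 37
C(28) + 37 → 65
The encoded length is the sum of every internal node's weight: 7 + 21 + 37 + 65 = 130 bits.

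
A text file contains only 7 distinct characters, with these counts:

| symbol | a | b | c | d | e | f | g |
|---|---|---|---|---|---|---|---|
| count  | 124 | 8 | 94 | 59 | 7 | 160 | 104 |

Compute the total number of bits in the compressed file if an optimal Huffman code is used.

Merge the two smallest weights repeatedly:
combine e(7), b(8) → 15
combine 15, d(59) → 74
combine 74, c(94) → 168
combine g(104), a(124) → 228
combine f(160), 168 → 328
combine 228, 328 → 556
Each symbol's bit-cost is frequency × depth; summing gives 1369 bits (equivalently 15 + 74 + 168 + 228 + 328 + 556).

1369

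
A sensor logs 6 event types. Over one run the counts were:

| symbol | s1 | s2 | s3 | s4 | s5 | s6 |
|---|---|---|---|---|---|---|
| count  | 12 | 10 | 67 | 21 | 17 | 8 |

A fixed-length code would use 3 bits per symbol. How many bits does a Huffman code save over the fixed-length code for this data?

116

Fixed-length: 3 bits × 135 symbols = 405 bits.
Huffman merges:
combine s6(8), s2(10) → 18
combine s1(12), s5(17) → 29
combine 18, s4(21) → 39
combine 29, 39 → 68
combine s3(67), 68 → 135
Huffman total = 18 + 29 + 39 + 68 + 135 = 289 bits.
Saving = 405 − 289 = 116 bits.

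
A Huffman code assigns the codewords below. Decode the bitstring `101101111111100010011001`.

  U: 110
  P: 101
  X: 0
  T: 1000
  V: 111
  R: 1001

PPVVTRR

Read left to right; each codeword is recognised as soon as it completes (prefix code):
  101→P | 101→P | 111→V | 111→V | 1000→T | 1001→R | 1001→R
Decoded message: PPVVTRR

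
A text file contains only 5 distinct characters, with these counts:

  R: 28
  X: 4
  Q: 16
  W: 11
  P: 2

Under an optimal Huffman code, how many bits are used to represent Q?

2

Build the tree from the bottom:
combine P(2), X(4) → 6
combine 6, W(11) → 17
combine Q(16), 17 → 33
combine R(28), 33 → 61
The subtree containing Q is merged 2 times, so code length = 2.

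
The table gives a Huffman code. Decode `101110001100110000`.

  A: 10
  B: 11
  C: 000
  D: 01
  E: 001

Read left to right; each codeword is recognised as soon as it completes (prefix code):
  10→A | 11→B | 10→A | 001→E | 10→A | 01→D | 10→A | 000→C
Decoded message: ABAEADAC

ABAEADAC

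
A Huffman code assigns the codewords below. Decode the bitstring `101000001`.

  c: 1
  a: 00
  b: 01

Read left to right; each codeword is recognised as soon as it completes (prefix code):
  1→c | 01→b | 00→a | 00→a | 01→b
Decoded message: cbaab

cbaab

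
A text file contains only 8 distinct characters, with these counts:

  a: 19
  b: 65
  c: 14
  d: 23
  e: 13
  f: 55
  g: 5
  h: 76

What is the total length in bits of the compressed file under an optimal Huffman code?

706

Build the Huffman tree bottom-up:
combine g(5), e(13) → 18
combine c(14), 18 → 32
combine a(19), d(23) → 42
combine 32, 42 → 74
combine f(55), b(65) → 120
combine 74, h(76) → 150
combine 120, 150 → 270
The encoded length is the sum of every internal node's weight: 18 + 32 + 42 + 74 + 120 + 150 + 270 = 706 bits.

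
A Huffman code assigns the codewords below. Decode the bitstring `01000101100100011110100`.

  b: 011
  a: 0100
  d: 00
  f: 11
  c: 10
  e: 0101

Read left to right; each codeword is recognised as soon as it completes (prefix code):
  0100→a | 0101→e | 10→c | 0100→a | 011→b | 11→f | 0100→a
Decoded message: aecabfa

aecabfa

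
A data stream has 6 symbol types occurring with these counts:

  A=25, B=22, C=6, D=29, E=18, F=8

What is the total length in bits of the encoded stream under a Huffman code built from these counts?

262

Greedily combine the two least-frequent nodes:
C(6) + F(8) → 14
14 + E(18) → 32
B(22) + A(25) → 47
D(29) + 32 → 61
47 + 61 → 108
Total encoded bits = sum of merged weights = 14 + 32 + 47 + 61 + 108 = 262.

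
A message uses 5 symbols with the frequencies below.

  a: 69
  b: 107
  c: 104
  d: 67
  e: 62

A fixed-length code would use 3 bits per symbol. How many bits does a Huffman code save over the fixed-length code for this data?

280

Fixed-length: 3 bits × 409 symbols = 1227 bits.
Huffman merges:
merge e(62) and d(67): 129
merge a(69) and c(104): 173
merge b(107) and 129: 236
merge 173 and 236: 409
Huffman total = 129 + 173 + 236 + 409 = 947 bits.
Saving = 1227 − 947 = 280 bits.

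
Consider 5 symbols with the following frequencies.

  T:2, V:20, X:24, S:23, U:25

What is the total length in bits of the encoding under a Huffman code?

210

Greedily combine the two least-frequent nodes:
combine T(2), V(20) → 22
combine 22, S(23) → 45
combine X(24), U(25) → 49
combine 45, 49 → 94
The encoded length is the sum of every internal node's weight: 22 + 45 + 49 + 94 = 210 bits.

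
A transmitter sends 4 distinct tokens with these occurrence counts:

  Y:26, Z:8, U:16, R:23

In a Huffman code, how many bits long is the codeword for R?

2

Huffman merges, smallest pair first:
merge Z(8) and U(16): 24
merge R(23) and 24: 47
merge Y(26) and 47: 73
The subtree containing R is merged 2 times, so code length = 2.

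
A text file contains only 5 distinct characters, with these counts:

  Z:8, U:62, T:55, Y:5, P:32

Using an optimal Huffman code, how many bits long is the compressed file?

320

Merge the two smallest weights repeatedly:
combine Y(5), Z(8) → 13
combine 13, P(32) → 45
combine 45, T(55) → 100
combine U(62), 100 → 162
The encoded length is the sum of every internal node's weight: 13 + 45 + 100 + 162 = 320 bits.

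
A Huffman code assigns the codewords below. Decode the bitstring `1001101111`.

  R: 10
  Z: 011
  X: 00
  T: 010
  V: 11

Read left to right; each codeword is recognised as soon as it completes (prefix code):
  10→R | 011→Z | 011→Z | 11→V
Decoded message: RZZV

RZZV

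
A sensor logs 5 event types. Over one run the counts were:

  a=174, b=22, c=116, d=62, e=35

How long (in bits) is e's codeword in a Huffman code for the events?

4

Build the tree from the bottom:
b(22) + e(35) → 57
57 + d(62) → 119
c(116) + 119 → 235
a(174) + 235 → 409
The subtree containing e is merged 4 times, so code length = 4.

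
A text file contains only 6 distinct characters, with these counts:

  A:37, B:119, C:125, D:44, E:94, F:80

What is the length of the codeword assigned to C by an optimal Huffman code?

2

Build the tree from the bottom:
merge A(37) and D(44): 81
merge F(80) and 81: 161
merge E(94) and B(119): 213
merge C(125) and 161: 286
merge 213 and 286: 499
The subtree containing C is merged 2 times, so code length = 2.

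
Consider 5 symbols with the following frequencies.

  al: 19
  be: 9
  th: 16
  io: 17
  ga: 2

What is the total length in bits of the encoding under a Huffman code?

137

Build the Huffman tree bottom-up:
ga(2) + be(9) → 11
11 + th(16) → 27
io(17) + al(19) → 36
27 + 36 → 63
The encoded length is the sum of every internal node's weight: 11 + 27 + 36 + 63 = 137 bits.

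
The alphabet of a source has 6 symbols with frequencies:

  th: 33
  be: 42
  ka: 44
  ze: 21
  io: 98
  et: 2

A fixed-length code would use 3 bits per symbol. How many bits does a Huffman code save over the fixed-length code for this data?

173

Fixed-length: 3 bits × 240 symbols = 720 bits.
Huffman merges:
combine et(2), ze(21) → 23
combine 23, th(33) → 56
combine be(42), ka(44) → 86
combine 56, 86 → 142
combine io(98), 142 → 240
Huffman total = 23 + 56 + 86 + 142 + 240 = 547 bits.
Saving = 720 − 547 = 173 bits.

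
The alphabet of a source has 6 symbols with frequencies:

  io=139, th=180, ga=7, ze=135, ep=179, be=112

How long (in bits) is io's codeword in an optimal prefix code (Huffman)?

2

Repeatedly merge the two smallest:
merge ga(7) and be(112): 119
merge 119 and ze(135): 254
merge io(139) and ep(179): 318
merge th(180) and 254: 434
merge 318 and 434: 752
io sits 2 levels below the root, so its codeword is 2 bits.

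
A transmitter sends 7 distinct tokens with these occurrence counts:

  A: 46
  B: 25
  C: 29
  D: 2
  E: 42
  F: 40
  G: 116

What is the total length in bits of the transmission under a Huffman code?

751

Build the Huffman tree bottom-up:
merge D(2) and B(25): 27
merge 27 and C(29): 56
merge F(40) and E(42): 82
merge A(46) and 56: 102
merge 82 and 102: 184
merge G(116) and 184: 300
Each symbol's bit-cost is frequency × depth; summing gives 751 bits (equivalently 27 + 56 + 82 + 102 + 184 + 300).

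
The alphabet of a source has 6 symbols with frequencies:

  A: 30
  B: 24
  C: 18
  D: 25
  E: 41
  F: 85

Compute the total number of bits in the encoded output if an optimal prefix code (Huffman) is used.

Merge the two smallest weights repeatedly:
C(18) + B(24) → 42
D(25) + A(30) → 55
E(41) + 42 → 83
55 + 83 → 138
F(85) + 138 → 223
Each symbol's bit-cost is frequency × depth; summing gives 541 bits (equivalently 42 + 55 + 83 + 138 + 223).

541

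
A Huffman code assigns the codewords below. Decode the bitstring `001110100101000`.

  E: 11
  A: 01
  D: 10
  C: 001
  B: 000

Read left to right; each codeword is recognised as soon as it completes (prefix code):
  001→C | 11→E | 01→A | 001→C | 01→A | 000→B
Decoded message: CEACAB

CEACAB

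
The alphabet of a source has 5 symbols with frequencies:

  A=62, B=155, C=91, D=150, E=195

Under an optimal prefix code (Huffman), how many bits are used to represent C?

Repeatedly merge the two smallest:
combine A(62), C(91) → 153
combine D(150), 153 → 303
combine B(155), E(195) → 350
combine 303, 350 → 653
C sits 3 levels below the root, so its codeword is 3 bits.

3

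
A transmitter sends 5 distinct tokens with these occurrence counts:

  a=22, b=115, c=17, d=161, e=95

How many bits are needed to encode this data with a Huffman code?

832

Build the Huffman tree bottom-up:
combine c(17), a(22) → 39
combine 39, e(95) → 134
combine b(115), 134 → 249
combine d(161), 249 → 410
Each symbol's bit-cost is frequency × depth; summing gives 832 bits (equivalently 39 + 134 + 249 + 410).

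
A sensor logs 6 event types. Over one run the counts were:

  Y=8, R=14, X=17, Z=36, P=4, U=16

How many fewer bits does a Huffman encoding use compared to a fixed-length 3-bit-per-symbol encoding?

Fixed-length: 3 bits × 95 symbols = 285 bits.
Huffman merges:
P(4) + Y(8) → 12
12 + R(14) → 26
U(16) + X(17) → 33
26 + 33 → 59
Z(36) + 59 → 95
Huffman total = 12 + 26 + 33 + 59 + 95 = 225 bits.
Saving = 285 − 225 = 60 bits.

60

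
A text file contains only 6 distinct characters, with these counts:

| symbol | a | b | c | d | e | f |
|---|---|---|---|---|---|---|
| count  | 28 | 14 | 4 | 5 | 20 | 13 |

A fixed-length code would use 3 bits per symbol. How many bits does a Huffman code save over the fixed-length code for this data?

53

Fixed-length: 3 bits × 84 symbols = 252 bits.
Huffman merges:
merge c(4) and d(5): 9
merge 9 and f(13): 22
merge b(14) and e(20): 34
merge 22 and a(28): 50
merge 34 and 50: 84
Huffman total = 9 + 22 + 34 + 50 + 84 = 199 bits.
Saving = 252 − 199 = 53 bits.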